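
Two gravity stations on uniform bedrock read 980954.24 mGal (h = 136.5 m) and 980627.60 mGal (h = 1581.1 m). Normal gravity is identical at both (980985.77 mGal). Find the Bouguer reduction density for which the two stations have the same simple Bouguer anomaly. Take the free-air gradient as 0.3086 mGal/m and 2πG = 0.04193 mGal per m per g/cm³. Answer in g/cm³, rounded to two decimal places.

1.97

Δg_obs = 980627.60 − 980954.24 = -326.64 mGal over Δh = 1581.1 − 136.5 = 1444.6 m
Equal Bouguer anomalies ⇒ Δg_obs + (0.3086 − 0.04193ρ)·Δh = 0
0.3086 − 0.04193ρ = −Δg_obs/Δh = 0.22611
ρ = (0.3086 − 0.22611) / 0.04193 = 1.97 g/cm³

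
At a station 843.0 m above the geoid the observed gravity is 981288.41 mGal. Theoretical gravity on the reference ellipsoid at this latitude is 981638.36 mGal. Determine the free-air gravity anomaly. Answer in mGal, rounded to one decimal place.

-89.8

Free-air correction = 0.3086 × 843.0 = 260.15 mGal
Free-air anomaly = 981288.41 − 981638.36 + (260.15) = -89.80 mGal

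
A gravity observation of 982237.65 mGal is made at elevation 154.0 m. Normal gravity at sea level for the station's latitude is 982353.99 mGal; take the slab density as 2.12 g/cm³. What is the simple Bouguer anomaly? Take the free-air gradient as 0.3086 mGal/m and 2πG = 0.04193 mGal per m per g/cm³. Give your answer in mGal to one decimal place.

Free-air correction = 0.3086 × 154.0 = 47.52 mGal
Free-air anomaly = 982237.65 − 982353.99 + (47.52) = -68.82 mGal
Bouguer slab correction = 0.04193 × 2.12 × 154.0 = 13.69 mGal
Simple Bouguer anomaly = -68.82 − (13.69) = -82.51 mGal

-82.5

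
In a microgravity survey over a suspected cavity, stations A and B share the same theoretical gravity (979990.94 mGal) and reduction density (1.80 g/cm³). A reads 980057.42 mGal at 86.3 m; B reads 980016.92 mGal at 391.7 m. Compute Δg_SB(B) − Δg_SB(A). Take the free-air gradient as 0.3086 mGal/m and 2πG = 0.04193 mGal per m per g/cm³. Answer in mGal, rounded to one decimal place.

30.7

Δg_SB(A) = 980057.42 − 979990.94 + 0.3086×86.3 − 0.04193×1.80×86.3 = 86.60 mGal
Δg_SB(B) = 980016.92 − 979990.94 + 0.3086×391.7 − 0.04193×1.80×391.7 = 117.30 mGal
Difference = 117.30 − (86.60) = 30.70 mGal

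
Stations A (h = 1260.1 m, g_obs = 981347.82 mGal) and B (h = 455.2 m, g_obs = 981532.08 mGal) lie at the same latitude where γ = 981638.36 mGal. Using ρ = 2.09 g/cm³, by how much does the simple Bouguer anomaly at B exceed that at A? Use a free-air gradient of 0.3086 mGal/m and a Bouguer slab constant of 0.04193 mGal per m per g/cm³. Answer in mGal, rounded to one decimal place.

6.4

Δg_SB(A) = 981347.82 − 981638.36 + 0.3086×1260.1 − 0.04193×2.09×1260.1 = -12.10 mGal
Δg_SB(B) = 981532.08 − 981638.36 + 0.3086×455.2 − 0.04193×2.09×455.2 = -5.70 mGal
Difference = -5.70 − (-12.10) = 6.40 mGal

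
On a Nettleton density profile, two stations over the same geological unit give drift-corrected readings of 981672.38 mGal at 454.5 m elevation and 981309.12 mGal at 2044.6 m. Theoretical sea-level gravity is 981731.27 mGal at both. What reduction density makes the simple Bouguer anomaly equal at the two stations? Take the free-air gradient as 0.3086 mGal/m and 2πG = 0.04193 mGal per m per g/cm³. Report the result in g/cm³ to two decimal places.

1.91

Δg_obs = 981309.12 − 981672.38 = -363.26 mGal over Δh = 2044.6 − 454.5 = 1590.1 m
Equal Bouguer anomalies ⇒ Δg_obs + (0.3086 − 0.04193ρ)·Δh = 0
0.3086 − 0.04193ρ = −Δg_obs/Δh = 0.22845
ρ = (0.3086 − 0.22845) / 0.04193 = 1.91 g/cm³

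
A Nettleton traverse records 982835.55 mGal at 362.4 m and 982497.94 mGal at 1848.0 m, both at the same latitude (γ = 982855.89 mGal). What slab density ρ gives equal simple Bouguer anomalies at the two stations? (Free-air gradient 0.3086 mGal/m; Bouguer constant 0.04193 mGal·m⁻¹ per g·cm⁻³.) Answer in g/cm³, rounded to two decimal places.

1.94

Δg_obs = 982497.94 − 982835.55 = -337.61 mGal over Δh = 1848.0 − 362.4 = 1485.6 m
Equal Bouguer anomalies ⇒ Δg_obs + (0.3086 − 0.04193ρ)·Δh = 0
0.3086 − 0.04193ρ = −Δg_obs/Δh = 0.22725
ρ = (0.3086 − 0.22725) / 0.04193 = 1.94 g/cm³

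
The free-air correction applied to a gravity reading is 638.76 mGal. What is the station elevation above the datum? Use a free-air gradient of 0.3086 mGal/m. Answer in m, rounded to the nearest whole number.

2070

h = 638.76 / 0.3086 = 2069.86 m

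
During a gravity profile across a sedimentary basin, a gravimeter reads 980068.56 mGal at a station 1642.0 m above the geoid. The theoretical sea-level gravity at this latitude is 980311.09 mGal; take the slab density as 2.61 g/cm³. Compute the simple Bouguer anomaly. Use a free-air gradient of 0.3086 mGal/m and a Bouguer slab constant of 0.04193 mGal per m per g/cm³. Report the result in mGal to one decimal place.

Free-air correction = 0.3086 × 1642.0 = 506.72 mGal
Free-air anomaly = 980068.56 − 980311.09 + (506.72) = 264.19 mGal
Bouguer slab correction = 0.04193 × 2.61 × 1642.0 = 179.70 mGal
Simple Bouguer anomaly = 264.19 − (179.70) = 84.49 mGal

84.5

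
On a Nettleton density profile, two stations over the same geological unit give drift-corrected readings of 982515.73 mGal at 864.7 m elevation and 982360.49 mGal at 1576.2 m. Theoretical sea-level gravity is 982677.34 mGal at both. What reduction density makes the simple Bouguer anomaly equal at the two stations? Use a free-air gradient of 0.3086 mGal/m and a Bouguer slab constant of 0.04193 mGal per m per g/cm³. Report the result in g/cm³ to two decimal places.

Δg_obs = 982360.49 − 982515.73 = -155.24 mGal over Δh = 1576.2 − 864.7 = 711.5 m
Equal Bouguer anomalies ⇒ Δg_obs + (0.3086 − 0.04193ρ)·Δh = 0
0.3086 − 0.04193ρ = −Δg_obs/Δh = 0.21819
ρ = (0.3086 − 0.21819) / 0.04193 = 2.16 g/cm³

2.16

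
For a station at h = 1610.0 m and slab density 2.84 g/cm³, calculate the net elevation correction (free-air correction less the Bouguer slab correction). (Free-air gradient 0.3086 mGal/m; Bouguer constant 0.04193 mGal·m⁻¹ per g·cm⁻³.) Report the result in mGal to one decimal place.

Combined gradient = 0.3086 − 0.04193 × 2.84 = 0.1895188 mGal/m
Combined elevation correction = 0.1895188 × 1610.0 = 305.1 mGal

305.1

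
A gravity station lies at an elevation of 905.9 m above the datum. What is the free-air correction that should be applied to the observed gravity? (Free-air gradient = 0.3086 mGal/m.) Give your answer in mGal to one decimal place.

279.6

Free-air correction = 0.3086 × 905.9 = 279.6 mGal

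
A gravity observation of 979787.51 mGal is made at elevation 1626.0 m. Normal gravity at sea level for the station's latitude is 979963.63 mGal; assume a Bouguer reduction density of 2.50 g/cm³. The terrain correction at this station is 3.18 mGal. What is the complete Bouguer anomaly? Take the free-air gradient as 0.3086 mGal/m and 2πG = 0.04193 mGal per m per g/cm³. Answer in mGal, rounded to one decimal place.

158.4

Free-air correction = 0.3086 × 1626.0 = 501.78 mGal
Free-air anomaly = 979787.51 − 979963.63 + (501.78) = 325.66 mGal
Bouguer slab correction = 0.04193 × 2.50 × 1626.0 = 170.45 mGal
Simple Bouguer anomaly = 325.66 − (170.45) = 155.21 mGal
Complete Bouguer anomaly = 155.21 + 3.18 = 158.39 mGal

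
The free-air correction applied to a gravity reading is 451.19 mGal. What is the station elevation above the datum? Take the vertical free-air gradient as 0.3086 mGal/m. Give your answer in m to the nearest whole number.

1462

h = 451.19 / 0.3086 = 1462.05 m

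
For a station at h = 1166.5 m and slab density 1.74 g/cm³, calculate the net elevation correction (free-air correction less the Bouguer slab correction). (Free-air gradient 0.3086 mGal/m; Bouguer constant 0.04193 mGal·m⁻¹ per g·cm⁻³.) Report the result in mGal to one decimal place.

274.9

Combined gradient = 0.3086 − 0.04193 × 1.74 = 0.2356418 mGal/m
Combined elevation correction = 0.2356418 × 1166.5 = 274.9 mGal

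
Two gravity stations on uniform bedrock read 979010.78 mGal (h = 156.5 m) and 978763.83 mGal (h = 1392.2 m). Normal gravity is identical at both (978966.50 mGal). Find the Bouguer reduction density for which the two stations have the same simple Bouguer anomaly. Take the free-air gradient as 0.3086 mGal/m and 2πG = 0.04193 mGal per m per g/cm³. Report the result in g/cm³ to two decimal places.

Δg_obs = 978763.83 − 979010.78 = -246.95 mGal over Δh = 1392.2 − 156.5 = 1235.7 m
Equal Bouguer anomalies ⇒ Δg_obs + (0.3086 − 0.04193ρ)·Δh = 0
0.3086 − 0.04193ρ = −Δg_obs/Δh = 0.19985
ρ = (0.3086 − 0.19985) / 0.04193 = 2.59 g/cm³

2.59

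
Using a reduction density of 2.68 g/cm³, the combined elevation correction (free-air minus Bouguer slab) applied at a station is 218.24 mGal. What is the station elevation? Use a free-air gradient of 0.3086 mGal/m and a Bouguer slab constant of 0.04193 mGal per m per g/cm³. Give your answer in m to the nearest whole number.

1112

Combined gradient = 0.3086 − 0.04193 × 2.68 = 0.1962276 mGal/m
h = 218.24 / 0.1962276 = 1112.18 m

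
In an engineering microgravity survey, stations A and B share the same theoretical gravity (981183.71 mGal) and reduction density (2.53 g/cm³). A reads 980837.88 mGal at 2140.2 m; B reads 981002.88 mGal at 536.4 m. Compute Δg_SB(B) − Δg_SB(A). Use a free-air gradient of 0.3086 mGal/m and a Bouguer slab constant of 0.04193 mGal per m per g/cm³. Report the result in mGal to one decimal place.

Δg_SB(A) = 980837.88 − 981183.71 + 0.3086×2140.2 − 0.04193×2.53×2140.2 = 87.60 mGal
Δg_SB(B) = 981002.88 − 981183.71 + 0.3086×536.4 − 0.04193×2.53×536.4 = -72.20 mGal
Difference = -72.20 − (87.60) = -159.80 mGal

-159.8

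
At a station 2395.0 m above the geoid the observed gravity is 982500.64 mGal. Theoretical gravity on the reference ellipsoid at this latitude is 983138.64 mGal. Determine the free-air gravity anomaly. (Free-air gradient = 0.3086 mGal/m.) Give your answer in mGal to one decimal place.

Free-air correction = 0.3086 × 2395.0 = 739.10 mGal
Free-air anomaly = 982500.64 − 983138.64 + (739.10) = 101.10 mGal

101.1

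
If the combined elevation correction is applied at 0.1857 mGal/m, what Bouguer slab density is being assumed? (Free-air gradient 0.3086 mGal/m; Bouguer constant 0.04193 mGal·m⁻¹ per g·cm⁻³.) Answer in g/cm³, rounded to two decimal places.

0.1857 = 0.3086 − 0.04193 × ρ
ρ = (0.3086 − 0.1857) / 0.04193 = 2.93 g/cm³

2.93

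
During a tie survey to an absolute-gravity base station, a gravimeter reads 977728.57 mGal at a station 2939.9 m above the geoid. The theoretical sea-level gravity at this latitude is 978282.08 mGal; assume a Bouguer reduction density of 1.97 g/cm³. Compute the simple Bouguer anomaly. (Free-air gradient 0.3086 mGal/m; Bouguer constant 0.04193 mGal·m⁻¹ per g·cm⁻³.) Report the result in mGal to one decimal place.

Free-air correction = 0.3086 × 2939.9 = 907.25 mGal
Free-air anomaly = 977728.57 − 978282.08 + (907.25) = 353.74 mGal
Bouguer slab correction = 0.04193 × 1.97 × 2939.9 = 242.84 mGal
Simple Bouguer anomaly = 353.74 − (242.84) = 110.90 mGal

110.9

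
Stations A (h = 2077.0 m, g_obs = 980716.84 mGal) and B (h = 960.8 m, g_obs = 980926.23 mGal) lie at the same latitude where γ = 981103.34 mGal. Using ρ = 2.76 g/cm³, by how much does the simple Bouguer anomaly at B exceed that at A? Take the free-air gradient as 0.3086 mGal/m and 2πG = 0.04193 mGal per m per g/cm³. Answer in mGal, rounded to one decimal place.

-5.9

Δg_SB(A) = 980716.84 − 981103.34 + 0.3086×2077.0 − 0.04193×2.76×2077.0 = 14.10 mGal
Δg_SB(B) = 980926.23 − 981103.34 + 0.3086×960.8 − 0.04193×2.76×960.8 = 8.20 mGal
Difference = 8.20 − (14.10) = -5.90 mGal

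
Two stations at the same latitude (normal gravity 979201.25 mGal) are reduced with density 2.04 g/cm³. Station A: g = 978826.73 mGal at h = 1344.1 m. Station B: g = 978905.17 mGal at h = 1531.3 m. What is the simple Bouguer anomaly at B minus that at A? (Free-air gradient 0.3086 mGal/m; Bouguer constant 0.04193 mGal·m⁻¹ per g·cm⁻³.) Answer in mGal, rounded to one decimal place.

120.2

Δg_SB(A) = 978826.73 − 979201.25 + 0.3086×1344.1 − 0.04193×2.04×1344.1 = -74.70 mGal
Δg_SB(B) = 978905.17 − 979201.25 + 0.3086×1531.3 − 0.04193×2.04×1531.3 = 45.50 mGal
Difference = 45.50 − (-74.70) = 120.20 mGal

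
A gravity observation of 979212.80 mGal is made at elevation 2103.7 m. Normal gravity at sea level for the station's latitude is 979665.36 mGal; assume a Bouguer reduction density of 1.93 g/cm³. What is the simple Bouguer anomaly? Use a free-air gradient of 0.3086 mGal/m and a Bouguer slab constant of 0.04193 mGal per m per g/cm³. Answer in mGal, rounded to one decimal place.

Free-air correction = 0.3086 × 2103.7 = 649.20 mGal
Free-air anomaly = 979212.80 − 979665.36 + (649.20) = 196.64 mGal
Bouguer slab correction = 0.04193 × 1.93 × 2103.7 = 170.24 mGal
Simple Bouguer anomaly = 196.64 − (170.24) = 26.40 mGal

26.4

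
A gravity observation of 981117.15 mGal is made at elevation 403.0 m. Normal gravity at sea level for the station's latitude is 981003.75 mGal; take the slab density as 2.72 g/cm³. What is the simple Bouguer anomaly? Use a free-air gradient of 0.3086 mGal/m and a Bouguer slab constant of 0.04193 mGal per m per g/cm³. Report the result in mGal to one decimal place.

Free-air correction = 0.3086 × 403.0 = 124.37 mGal
Free-air anomaly = 981117.15 − 981003.75 + (124.37) = 237.77 mGal
Bouguer slab correction = 0.04193 × 2.72 × 403.0 = 45.96 mGal
Simple Bouguer anomaly = 237.77 − (45.96) = 191.81 mGal

191.8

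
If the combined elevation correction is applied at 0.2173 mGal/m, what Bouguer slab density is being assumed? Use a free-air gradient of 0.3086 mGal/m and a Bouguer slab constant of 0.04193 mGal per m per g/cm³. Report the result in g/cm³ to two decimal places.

0.2173 = 0.3086 − 0.04193 × ρ
ρ = (0.3086 − 0.2173) / 0.04193 = 2.18 g/cm³

2.18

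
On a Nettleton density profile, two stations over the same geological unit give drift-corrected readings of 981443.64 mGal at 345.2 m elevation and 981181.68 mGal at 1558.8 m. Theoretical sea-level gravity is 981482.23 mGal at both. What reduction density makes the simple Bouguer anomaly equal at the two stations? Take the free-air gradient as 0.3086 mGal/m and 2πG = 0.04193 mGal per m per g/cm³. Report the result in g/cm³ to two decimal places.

Δg_obs = 981181.68 − 981443.64 = -261.96 mGal over Δh = 1558.8 − 345.2 = 1213.6 m
Equal Bouguer anomalies ⇒ Δg_obs + (0.3086 − 0.04193ρ)·Δh = 0
0.3086 − 0.04193ρ = −Δg_obs/Δh = 0.21585
ρ = (0.3086 − 0.21585) / 0.04193 = 2.21 g/cm³

2.21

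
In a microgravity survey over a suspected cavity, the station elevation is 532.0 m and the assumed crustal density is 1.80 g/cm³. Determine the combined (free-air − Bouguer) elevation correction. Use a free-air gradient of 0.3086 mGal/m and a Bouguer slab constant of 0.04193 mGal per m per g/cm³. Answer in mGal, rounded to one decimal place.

Combined gradient = 0.3086 − 0.04193 × 1.80 = 0.2331260 mGal/m
Combined elevation correction = 0.2331260 × 532.0 = 124.0 mGal

124.0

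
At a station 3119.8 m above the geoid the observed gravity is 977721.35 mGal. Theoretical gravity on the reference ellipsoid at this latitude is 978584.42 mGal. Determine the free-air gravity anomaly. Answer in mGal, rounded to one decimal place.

Free-air correction = 0.3086 × 3119.8 = 962.77 mGal
Free-air anomaly = 977721.35 − 978584.42 + (962.77) = 99.70 mGal

99.7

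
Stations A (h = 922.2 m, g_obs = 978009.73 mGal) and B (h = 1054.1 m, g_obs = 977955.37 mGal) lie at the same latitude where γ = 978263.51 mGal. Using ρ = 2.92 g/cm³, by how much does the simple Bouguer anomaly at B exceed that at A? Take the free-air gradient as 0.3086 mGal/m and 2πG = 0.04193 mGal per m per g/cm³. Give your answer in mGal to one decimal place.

Δg_SB(A) = 978009.73 − 978263.51 + 0.3086×922.2 − 0.04193×2.92×922.2 = -82.10 mGal
Δg_SB(B) = 977955.37 − 978263.51 + 0.3086×1054.1 − 0.04193×2.92×1054.1 = -111.90 mGal
Difference = -111.90 − (-82.10) = -29.80 mGal

-29.8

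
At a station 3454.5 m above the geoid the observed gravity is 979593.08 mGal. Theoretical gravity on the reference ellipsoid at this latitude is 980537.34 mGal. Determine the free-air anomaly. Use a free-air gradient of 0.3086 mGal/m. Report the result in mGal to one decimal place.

121.8

Free-air correction = 0.3086 × 3454.5 = 1066.06 mGal
Free-air anomaly = 979593.08 − 980537.34 + (1066.06) = 121.80 mGal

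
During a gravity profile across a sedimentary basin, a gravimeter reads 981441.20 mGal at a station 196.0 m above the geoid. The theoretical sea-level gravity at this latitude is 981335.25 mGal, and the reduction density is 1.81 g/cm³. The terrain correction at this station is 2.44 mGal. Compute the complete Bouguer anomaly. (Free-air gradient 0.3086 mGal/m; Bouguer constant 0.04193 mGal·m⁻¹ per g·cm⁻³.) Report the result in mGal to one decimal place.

Free-air correction = 0.3086 × 196.0 = 60.49 mGal
Free-air anomaly = 981441.20 − 981335.25 + (60.49) = 166.44 mGal
Bouguer slab correction = 0.04193 × 1.81 × 196.0 = 14.88 mGal
Simple Bouguer anomaly = 166.44 − (14.88) = 151.56 mGal
Complete Bouguer anomaly = 151.56 + 2.44 = 154.00 mGal

154.0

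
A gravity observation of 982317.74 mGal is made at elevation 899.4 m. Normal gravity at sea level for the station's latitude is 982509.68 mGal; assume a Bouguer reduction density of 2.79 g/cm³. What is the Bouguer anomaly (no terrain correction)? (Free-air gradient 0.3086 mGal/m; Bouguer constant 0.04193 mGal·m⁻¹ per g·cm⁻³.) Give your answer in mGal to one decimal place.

Free-air correction = 0.3086 × 899.4 = 277.55 mGal
Free-air anomaly = 982317.74 − 982509.68 + (277.55) = 85.61 mGal
Bouguer slab correction = 0.04193 × 2.79 × 899.4 = 105.22 mGal
Simple Bouguer anomaly = 85.61 − (105.22) = -19.61 mGal

-19.6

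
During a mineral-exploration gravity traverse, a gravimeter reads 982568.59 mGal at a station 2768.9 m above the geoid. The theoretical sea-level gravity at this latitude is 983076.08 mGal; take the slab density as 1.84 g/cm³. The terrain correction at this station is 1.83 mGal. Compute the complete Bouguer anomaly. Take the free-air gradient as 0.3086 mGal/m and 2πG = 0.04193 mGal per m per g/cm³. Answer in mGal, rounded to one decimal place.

135.2

Free-air correction = 0.3086 × 2768.9 = 854.48 mGal
Free-air anomaly = 982568.59 − 983076.08 + (854.48) = 346.99 mGal
Bouguer slab correction = 0.04193 × 1.84 × 2768.9 = 213.62 mGal
Simple Bouguer anomaly = 346.99 − (213.62) = 133.37 mGal
Complete Bouguer anomaly = 133.37 + 1.83 = 135.20 mGal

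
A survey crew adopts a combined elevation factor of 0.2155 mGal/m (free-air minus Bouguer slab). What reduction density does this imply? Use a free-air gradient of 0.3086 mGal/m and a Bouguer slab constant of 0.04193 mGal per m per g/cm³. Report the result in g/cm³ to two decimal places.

0.2155 = 0.3086 − 0.04193 × ρ
ρ = (0.3086 − 0.2155) / 0.04193 = 2.22 g/cm³

2.22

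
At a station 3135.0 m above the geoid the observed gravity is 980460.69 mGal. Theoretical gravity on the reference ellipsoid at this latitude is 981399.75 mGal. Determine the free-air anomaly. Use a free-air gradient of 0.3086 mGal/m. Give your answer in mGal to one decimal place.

Free-air correction = 0.3086 × 3135.0 = 967.46 mGal
Free-air anomaly = 980460.69 − 981399.75 + (967.46) = 28.40 mGal

28.4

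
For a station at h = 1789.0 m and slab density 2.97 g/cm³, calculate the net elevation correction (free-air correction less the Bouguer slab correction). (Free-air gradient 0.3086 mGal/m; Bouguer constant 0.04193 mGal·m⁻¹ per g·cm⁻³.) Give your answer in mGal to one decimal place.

Combined gradient = 0.3086 − 0.04193 × 2.97 = 0.1840679 mGal/m
Combined elevation correction = 0.1840679 × 1789.0 = 329.3 mGal

329.3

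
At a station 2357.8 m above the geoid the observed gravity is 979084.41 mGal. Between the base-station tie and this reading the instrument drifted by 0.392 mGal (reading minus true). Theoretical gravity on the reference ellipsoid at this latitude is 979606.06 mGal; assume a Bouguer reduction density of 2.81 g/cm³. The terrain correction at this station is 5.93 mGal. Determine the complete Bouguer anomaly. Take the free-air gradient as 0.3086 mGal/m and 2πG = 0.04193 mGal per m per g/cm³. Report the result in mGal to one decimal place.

Drift-corrected reading = 979084.41 − (0.392) = 979084.018 mGal
Free-air correction = 0.3086 × 2357.8 = 727.62 mGal
Free-air anomaly = 979084.018 − 979606.06 + (727.62) = 205.578 mGal
Bouguer slab correction = 0.04193 × 2.81 × 2357.8 = 277.80 mGal
Simple Bouguer anomaly = 205.578 − (277.80) = -72.222 mGal
Complete Bouguer anomaly = -72.222 + 5.93 = -66.292 mGal

-66.3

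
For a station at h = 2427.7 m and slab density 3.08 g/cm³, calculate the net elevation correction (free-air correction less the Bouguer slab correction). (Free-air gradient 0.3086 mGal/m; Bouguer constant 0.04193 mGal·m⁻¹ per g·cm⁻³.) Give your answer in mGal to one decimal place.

435.7

Combined gradient = 0.3086 − 0.04193 × 3.08 = 0.1794556 mGal/m
Combined elevation correction = 0.1794556 × 2427.7 = 435.7 mGal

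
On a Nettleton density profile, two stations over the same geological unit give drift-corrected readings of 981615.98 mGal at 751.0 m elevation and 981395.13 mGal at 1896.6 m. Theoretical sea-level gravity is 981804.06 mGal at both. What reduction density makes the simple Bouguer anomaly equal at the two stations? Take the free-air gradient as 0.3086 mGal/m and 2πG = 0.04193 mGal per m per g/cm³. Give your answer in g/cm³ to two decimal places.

2.76

Δg_obs = 981395.13 − 981615.98 = -220.85 mGal over Δh = 1896.6 − 751.0 = 1145.6 m
Equal Bouguer anomalies ⇒ Δg_obs + (0.3086 − 0.04193ρ)·Δh = 0
0.3086 − 0.04193ρ = −Δg_obs/Δh = 0.19278
ρ = (0.3086 − 0.19278) / 0.04193 = 2.76 g/cm³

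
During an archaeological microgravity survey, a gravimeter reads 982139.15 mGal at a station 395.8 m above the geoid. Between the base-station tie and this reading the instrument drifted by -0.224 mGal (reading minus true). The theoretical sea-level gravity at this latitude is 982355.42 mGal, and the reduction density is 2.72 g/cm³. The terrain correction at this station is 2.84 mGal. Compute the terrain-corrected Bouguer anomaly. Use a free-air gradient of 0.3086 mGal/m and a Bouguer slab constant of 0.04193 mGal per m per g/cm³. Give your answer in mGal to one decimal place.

-136.2

Drift-corrected reading = 982139.15 − (-0.224) = 982139.374 mGal
Free-air correction = 0.3086 × 395.8 = 122.14 mGal
Free-air anomaly = 982139.374 − 982355.42 + (122.14) = -93.906 mGal
Bouguer slab correction = 0.04193 × 2.72 × 395.8 = 45.14 mGal
Simple Bouguer anomaly = -93.906 − (45.14) = -139.046 mGal
Complete Bouguer anomaly = -139.046 + 2.84 = -136.206 mGal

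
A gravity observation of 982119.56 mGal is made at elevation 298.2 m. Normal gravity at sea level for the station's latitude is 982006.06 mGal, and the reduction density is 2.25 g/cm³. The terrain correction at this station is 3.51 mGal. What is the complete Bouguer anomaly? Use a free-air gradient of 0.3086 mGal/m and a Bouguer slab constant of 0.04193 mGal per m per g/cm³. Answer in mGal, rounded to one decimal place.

Free-air correction = 0.3086 × 298.2 = 92.02 mGal
Free-air anomaly = 982119.56 − 982006.06 + (92.02) = 205.52 mGal
Bouguer slab correction = 0.04193 × 2.25 × 298.2 = 28.13 mGal
Simple Bouguer anomaly = 205.52 − (28.13) = 177.39 mGal
Complete Bouguer anomaly = 177.39 + 3.51 = 180.90 mGal

180.9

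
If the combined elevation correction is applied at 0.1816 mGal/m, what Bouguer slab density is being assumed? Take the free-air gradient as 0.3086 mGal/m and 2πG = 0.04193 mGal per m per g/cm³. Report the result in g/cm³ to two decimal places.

0.1816 = 0.3086 − 0.04193 × ρ
ρ = (0.3086 − 0.1816) / 0.04193 = 3.03 g/cm³

3.03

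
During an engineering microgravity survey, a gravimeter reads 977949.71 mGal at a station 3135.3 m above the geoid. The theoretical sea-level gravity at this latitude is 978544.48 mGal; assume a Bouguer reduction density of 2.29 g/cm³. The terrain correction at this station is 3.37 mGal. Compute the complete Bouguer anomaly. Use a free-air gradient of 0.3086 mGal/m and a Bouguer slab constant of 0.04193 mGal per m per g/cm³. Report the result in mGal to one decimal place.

Free-air correction = 0.3086 × 3135.3 = 967.55 mGal
Free-air anomaly = 977949.71 − 978544.48 + (967.55) = 372.78 mGal
Bouguer slab correction = 0.04193 × 2.29 × 3135.3 = 301.05 mGal
Simple Bouguer anomaly = 372.78 − (301.05) = 71.73 mGal
Complete Bouguer anomaly = 71.73 + 3.37 = 75.10 mGal

75.1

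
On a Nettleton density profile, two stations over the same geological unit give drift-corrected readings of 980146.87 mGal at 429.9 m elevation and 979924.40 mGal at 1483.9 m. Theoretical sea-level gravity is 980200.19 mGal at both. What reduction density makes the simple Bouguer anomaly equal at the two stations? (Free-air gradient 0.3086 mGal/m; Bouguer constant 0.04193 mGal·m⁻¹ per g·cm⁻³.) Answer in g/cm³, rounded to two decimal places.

2.33

Δg_obs = 979924.40 − 980146.87 = -222.47 mGal over Δh = 1483.9 − 429.9 = 1054.0 m
Equal Bouguer anomalies ⇒ Δg_obs + (0.3086 − 0.04193ρ)·Δh = 0
0.3086 − 0.04193ρ = −Δg_obs/Δh = 0.21107
ρ = (0.3086 − 0.21107) / 0.04193 = 2.33 g/cm³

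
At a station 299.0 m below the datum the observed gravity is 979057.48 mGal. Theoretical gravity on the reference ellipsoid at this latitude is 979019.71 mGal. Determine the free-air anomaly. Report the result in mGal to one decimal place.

-54.5

Free-air correction = 0.3086 × -299.0 = -92.27 mGal
Free-air anomaly = 979057.48 − 979019.71 + (-92.27) = -54.50 mGal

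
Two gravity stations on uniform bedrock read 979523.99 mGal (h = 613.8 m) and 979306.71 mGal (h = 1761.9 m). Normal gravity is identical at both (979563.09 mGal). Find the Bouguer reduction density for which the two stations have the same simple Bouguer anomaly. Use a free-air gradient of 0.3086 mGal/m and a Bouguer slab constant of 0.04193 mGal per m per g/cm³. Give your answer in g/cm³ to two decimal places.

2.85

Δg_obs = 979306.71 − 979523.99 = -217.28 mGal over Δh = 1761.9 − 613.8 = 1148.1 m
Equal Bouguer anomalies ⇒ Δg_obs + (0.3086 − 0.04193ρ)·Δh = 0
0.3086 − 0.04193ρ = −Δg_obs/Δh = 0.18925
ρ = (0.3086 − 0.18925) / 0.04193 = 2.85 g/cm³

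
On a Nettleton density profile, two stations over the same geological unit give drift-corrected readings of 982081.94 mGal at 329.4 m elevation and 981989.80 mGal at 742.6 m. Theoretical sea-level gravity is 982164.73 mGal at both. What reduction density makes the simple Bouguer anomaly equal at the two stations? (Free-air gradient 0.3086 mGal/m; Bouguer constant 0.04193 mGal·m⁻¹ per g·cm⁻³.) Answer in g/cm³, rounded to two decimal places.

Δg_obs = 981989.80 − 982081.94 = -92.14 mGal over Δh = 742.6 − 329.4 = 413.2 m
Equal Bouguer anomalies ⇒ Δg_obs + (0.3086 − 0.04193ρ)·Δh = 0
0.3086 − 0.04193ρ = −Δg_obs/Δh = 0.22299
ρ = (0.3086 − 0.22299) / 0.04193 = 2.04 g/cm³

2.04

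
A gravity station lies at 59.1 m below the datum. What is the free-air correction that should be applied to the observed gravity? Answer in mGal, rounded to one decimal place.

Free-air correction = 0.3086 × -59.1 = -18.2 mGal

-18.2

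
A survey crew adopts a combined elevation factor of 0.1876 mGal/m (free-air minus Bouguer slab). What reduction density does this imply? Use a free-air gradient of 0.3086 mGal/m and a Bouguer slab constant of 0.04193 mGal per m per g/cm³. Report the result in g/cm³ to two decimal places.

2.89

0.1876 = 0.3086 − 0.04193 × ρ
ρ = (0.3086 − 0.1876) / 0.04193 = 2.89 g/cm³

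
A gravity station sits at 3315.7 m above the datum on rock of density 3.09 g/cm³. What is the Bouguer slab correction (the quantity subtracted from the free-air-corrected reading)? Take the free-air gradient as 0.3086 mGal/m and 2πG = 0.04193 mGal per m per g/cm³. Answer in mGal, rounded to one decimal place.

429.6

Bouguer slab correction = 0.04193 × 3.09 × 3315.7 = 429.6 mGal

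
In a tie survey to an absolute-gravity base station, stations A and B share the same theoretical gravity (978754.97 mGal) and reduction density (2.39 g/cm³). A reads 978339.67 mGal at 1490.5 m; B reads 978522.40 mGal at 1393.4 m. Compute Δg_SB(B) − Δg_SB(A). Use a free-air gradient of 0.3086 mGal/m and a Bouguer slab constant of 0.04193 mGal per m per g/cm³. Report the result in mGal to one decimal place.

Δg_SB(A) = 978339.67 − 978754.97 + 0.3086×1490.5 − 0.04193×2.39×1490.5 = -104.70 mGal
Δg_SB(B) = 978522.40 − 978754.97 + 0.3086×1393.4 − 0.04193×2.39×1393.4 = 57.80 mGal
Difference = 57.80 − (-104.70) = 162.50 mGal

162.5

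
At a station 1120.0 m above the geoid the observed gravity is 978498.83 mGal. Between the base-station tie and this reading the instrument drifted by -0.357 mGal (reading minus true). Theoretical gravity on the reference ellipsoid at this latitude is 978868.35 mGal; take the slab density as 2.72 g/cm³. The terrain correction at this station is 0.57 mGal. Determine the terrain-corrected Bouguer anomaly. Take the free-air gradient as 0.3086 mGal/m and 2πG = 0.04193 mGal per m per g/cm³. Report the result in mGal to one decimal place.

-150.7

Drift-corrected reading = 978498.83 − (-0.357) = 978499.187 mGal
Free-air correction = 0.3086 × 1120.0 = 345.63 mGal
Free-air anomaly = 978499.187 − 978868.35 + (345.63) = -23.533 mGal
Bouguer slab correction = 0.04193 × 2.72 × 1120.0 = 127.74 mGal
Simple Bouguer anomaly = -23.533 − (127.74) = -151.273 mGal
Complete Bouguer anomaly = -151.273 + 0.57 = -150.703 mGal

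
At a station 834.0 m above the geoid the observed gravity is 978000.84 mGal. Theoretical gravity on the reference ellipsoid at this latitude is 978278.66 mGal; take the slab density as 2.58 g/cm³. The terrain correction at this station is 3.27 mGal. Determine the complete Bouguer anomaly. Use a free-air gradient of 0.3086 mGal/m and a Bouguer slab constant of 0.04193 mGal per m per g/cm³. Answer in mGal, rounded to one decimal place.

Free-air correction = 0.3086 × 834.0 = 257.37 mGal
Free-air anomaly = 978000.84 − 978278.66 + (257.37) = -20.45 mGal
Bouguer slab correction = 0.04193 × 2.58 × 834.0 = 90.22 mGal
Simple Bouguer anomaly = -20.45 − (90.22) = -110.67 mGal
Complete Bouguer anomaly = -110.67 + 3.27 = -107.40 mGal

-107.4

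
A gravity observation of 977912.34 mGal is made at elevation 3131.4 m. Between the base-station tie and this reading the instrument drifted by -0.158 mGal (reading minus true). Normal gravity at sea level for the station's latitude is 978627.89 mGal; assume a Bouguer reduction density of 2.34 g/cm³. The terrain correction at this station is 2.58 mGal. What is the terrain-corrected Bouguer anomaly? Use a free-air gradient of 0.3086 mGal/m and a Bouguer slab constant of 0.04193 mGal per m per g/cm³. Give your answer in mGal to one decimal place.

Drift-corrected reading = 977912.34 − (-0.158) = 977912.498 mGal
Free-air correction = 0.3086 × 3131.4 = 966.35 mGal
Free-air anomaly = 977912.498 − 978627.89 + (966.35) = 250.958 mGal
Bouguer slab correction = 0.04193 × 2.34 × 3131.4 = 307.24 mGal
Simple Bouguer anomaly = 250.958 − (307.24) = -56.282 mGal
Complete Bouguer anomaly = -56.282 + 2.58 = -53.702 mGal

-53.7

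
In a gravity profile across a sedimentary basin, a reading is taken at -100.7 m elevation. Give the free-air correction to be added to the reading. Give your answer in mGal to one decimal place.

-31.1

Free-air correction = 0.3086 × -100.7 = -31.1 mGal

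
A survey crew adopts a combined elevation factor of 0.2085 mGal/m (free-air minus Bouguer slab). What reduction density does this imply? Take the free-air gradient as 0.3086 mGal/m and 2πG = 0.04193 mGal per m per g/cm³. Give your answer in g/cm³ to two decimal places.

2.39

0.2085 = 0.3086 − 0.04193 × ρ
ρ = (0.3086 − 0.2085) / 0.04193 = 2.39 g/cm³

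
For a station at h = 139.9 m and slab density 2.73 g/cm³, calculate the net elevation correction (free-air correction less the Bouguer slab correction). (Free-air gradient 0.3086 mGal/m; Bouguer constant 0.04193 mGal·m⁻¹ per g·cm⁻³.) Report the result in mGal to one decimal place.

27.2

Combined gradient = 0.3086 − 0.04193 × 2.73 = 0.1941311 mGal/m
Combined elevation correction = 0.1941311 × 139.9 = 27.2 mGal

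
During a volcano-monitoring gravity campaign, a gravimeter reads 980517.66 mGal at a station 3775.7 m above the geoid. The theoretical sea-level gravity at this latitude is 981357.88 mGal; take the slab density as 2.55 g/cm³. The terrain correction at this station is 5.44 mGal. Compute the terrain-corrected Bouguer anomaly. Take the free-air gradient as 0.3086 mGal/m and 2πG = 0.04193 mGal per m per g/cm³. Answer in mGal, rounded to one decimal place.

-73.3

Free-air correction = 0.3086 × 3775.7 = 1165.18 mGal
Free-air anomaly = 980517.66 − 981357.88 + (1165.18) = 324.96 mGal
Bouguer slab correction = 0.04193 × 2.55 × 3775.7 = 403.70 mGal
Simple Bouguer anomaly = 324.96 − (403.70) = -78.74 mGal
Complete Bouguer anomaly = -78.74 + 5.44 = -73.30 mGal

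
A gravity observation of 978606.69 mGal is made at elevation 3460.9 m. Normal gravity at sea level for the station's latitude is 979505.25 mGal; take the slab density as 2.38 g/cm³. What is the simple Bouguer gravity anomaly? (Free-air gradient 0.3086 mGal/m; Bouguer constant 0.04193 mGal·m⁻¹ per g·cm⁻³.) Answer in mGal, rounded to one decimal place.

Free-air correction = 0.3086 × 3460.9 = 1068.03 mGal
Free-air anomaly = 978606.69 − 979505.25 + (1068.03) = 169.47 mGal
Bouguer slab correction = 0.04193 × 2.38 × 3460.9 = 345.37 mGal
Simple Bouguer anomaly = 169.47 − (345.37) = -175.90 mGal

-175.9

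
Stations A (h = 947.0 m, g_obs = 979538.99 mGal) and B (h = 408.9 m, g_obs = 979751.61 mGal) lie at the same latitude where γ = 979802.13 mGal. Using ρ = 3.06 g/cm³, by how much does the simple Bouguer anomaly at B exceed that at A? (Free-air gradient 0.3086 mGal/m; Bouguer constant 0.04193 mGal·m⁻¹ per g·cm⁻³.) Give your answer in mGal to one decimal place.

Δg_SB(A) = 979538.99 − 979802.13 + 0.3086×947.0 − 0.04193×3.06×947.0 = -92.40 mGal
Δg_SB(B) = 979751.61 − 979802.13 + 0.3086×408.9 − 0.04193×3.06×408.9 = 23.20 mGal
Difference = 23.20 − (-92.40) = 115.60 mGal

115.6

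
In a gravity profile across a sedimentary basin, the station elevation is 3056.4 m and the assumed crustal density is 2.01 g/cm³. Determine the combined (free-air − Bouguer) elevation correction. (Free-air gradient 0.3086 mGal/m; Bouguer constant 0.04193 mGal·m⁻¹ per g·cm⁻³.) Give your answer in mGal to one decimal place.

Combined gradient = 0.3086 − 0.04193 × 2.01 = 0.2243207 mGal/m
Combined elevation correction = 0.2243207 × 3056.4 = 685.6 mGal

685.6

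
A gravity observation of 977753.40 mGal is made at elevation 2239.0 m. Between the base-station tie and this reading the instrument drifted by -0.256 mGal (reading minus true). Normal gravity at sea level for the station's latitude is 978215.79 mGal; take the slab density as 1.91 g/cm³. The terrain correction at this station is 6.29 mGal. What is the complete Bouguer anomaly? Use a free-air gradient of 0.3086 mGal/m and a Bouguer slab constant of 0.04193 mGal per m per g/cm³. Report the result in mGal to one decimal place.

Drift-corrected reading = 977753.40 − (-0.256) = 977753.656 mGal
Free-air correction = 0.3086 × 2239.0 = 690.96 mGal
Free-air anomaly = 977753.656 − 978215.79 + (690.96) = 228.826 mGal
Bouguer slab correction = 0.04193 × 1.91 × 2239.0 = 179.31 mGal
Simple Bouguer anomaly = 228.826 − (179.31) = 49.516 mGal
Complete Bouguer anomaly = 49.516 + 6.29 = 55.806 mGal

55.8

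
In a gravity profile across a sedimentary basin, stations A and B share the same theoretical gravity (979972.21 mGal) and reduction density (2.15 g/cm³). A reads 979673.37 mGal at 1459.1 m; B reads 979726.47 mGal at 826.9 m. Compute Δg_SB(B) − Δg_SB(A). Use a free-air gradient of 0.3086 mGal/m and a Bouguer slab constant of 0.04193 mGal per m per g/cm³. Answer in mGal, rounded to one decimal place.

-85.0

Δg_SB(A) = 979673.37 − 979972.21 + 0.3086×1459.1 − 0.04193×2.15×1459.1 = 19.90 mGal
Δg_SB(B) = 979726.47 − 979972.21 + 0.3086×826.9 − 0.04193×2.15×826.9 = -65.10 mGal
Difference = -65.10 − (19.90) = -85.00 mGal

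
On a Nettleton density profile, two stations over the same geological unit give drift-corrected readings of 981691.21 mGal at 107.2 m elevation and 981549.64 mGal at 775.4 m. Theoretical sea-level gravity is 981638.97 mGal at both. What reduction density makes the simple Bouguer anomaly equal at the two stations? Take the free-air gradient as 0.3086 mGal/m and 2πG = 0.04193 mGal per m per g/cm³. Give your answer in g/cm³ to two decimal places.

2.31

Δg_obs = 981549.64 − 981691.21 = -141.57 mGal over Δh = 775.4 − 107.2 = 668.2 m
Equal Bouguer anomalies ⇒ Δg_obs + (0.3086 − 0.04193ρ)·Δh = 0
0.3086 − 0.04193ρ = −Δg_obs/Δh = 0.21187
ρ = (0.3086 − 0.21187) / 0.04193 = 2.31 g/cm³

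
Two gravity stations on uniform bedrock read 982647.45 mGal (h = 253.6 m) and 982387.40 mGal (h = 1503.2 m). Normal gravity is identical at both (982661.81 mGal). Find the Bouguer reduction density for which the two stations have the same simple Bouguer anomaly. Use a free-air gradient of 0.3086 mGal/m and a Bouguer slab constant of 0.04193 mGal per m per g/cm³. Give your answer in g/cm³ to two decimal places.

Δg_obs = 982387.40 − 982647.45 = -260.05 mGal over Δh = 1503.2 − 253.6 = 1249.6 m
Equal Bouguer anomalies ⇒ Δg_obs + (0.3086 − 0.04193ρ)·Δh = 0
0.3086 − 0.04193ρ = −Δg_obs/Δh = 0.20811
ρ = (0.3086 − 0.20811) / 0.04193 = 2.40 g/cm³

2.40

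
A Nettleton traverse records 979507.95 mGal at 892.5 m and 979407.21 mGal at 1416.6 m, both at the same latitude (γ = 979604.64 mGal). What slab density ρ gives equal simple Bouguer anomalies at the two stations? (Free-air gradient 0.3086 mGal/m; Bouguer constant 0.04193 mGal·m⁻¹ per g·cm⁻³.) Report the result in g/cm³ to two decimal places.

2.78

Δg_obs = 979407.21 − 979507.95 = -100.74 mGal over Δh = 1416.6 − 892.5 = 524.1 m
Equal Bouguer anomalies ⇒ Δg_obs + (0.3086 − 0.04193ρ)·Δh = 0
0.3086 − 0.04193ρ = −Δg_obs/Δh = 0.19222
ρ = (0.3086 − 0.19222) / 0.04193 = 2.78 g/cm³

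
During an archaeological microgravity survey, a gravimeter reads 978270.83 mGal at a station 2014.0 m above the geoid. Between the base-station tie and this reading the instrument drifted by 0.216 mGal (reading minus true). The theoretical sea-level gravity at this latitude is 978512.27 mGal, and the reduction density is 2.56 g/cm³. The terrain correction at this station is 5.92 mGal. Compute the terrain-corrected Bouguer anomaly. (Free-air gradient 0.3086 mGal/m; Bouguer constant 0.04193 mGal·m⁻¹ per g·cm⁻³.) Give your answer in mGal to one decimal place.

169.6

Drift-corrected reading = 978270.83 − (0.216) = 978270.614 mGal
Free-air correction = 0.3086 × 2014.0 = 621.52 mGal
Free-air anomaly = 978270.614 − 978512.27 + (621.52) = 379.864 mGal
Bouguer slab correction = 0.04193 × 2.56 × 2014.0 = 216.18 mGal
Simple Bouguer anomaly = 379.864 − (216.18) = 163.684 mGal
Complete Bouguer anomaly = 163.684 + 5.92 = 169.604 mGal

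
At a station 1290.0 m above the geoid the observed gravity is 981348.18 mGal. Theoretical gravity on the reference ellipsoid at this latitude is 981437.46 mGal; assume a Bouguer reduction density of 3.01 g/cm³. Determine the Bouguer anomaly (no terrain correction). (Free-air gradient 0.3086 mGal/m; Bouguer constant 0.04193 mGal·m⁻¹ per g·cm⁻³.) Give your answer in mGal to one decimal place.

Free-air correction = 0.3086 × 1290.0 = 398.09 mGal
Free-air anomaly = 981348.18 − 981437.46 + (398.09) = 308.81 mGal
Bouguer slab correction = 0.04193 × 3.01 × 1290.0 = 162.81 mGal
Simple Bouguer anomaly = 308.81 − (162.81) = 146.00 mGal

146.0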